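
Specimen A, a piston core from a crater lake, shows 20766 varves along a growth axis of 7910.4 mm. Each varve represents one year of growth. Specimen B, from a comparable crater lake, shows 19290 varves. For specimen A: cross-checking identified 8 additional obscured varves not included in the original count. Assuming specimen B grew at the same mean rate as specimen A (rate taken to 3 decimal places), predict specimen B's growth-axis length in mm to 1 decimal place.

Specimen A: adjusted count: 20766 + 8 = 20774 varves.
A: Mean rate = 7910.4 mm / 20774 years ≈ 0.381 mm/year.
Length of B = 0.381 × 19290 = 7349.5 mm.

7349.5 mm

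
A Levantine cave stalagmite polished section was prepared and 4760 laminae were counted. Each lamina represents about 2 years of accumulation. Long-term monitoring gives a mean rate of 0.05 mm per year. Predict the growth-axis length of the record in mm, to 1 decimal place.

At 2 years per lamina, 4760 × 2 = 9520 years.
9520 years at 0.05 mm/year gives 0.05 × 9520 = 476.0 mm.

476.0 mm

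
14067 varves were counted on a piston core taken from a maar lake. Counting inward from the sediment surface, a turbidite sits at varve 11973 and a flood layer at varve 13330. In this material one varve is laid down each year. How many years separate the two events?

13330 − 11973 = 1357 varves lie between the two events.
At one varve per year, 1357 years elapsed between them.

1357 yr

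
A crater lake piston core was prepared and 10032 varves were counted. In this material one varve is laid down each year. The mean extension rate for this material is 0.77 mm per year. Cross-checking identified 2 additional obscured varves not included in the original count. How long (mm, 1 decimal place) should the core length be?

After corrections the count is 10032 + 2 = 10034 varves.
Length ≈ 0.77 × 10034 = 7726.2 mm.

7726.2 mm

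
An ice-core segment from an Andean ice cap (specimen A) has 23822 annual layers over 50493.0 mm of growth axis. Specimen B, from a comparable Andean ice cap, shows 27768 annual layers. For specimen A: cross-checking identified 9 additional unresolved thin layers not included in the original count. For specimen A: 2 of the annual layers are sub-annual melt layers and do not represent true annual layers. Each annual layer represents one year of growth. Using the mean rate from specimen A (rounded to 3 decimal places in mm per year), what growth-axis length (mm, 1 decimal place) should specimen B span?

Specimen A: true annual layer count = 23822 − 2 + 9 = 23829.
A: Extension rate ≈ 50493.0 / 23829 = 2.119 mm/yr.
B's length ≈ 2.119 × 27768 = 58840.4 mm.

58840.4 mm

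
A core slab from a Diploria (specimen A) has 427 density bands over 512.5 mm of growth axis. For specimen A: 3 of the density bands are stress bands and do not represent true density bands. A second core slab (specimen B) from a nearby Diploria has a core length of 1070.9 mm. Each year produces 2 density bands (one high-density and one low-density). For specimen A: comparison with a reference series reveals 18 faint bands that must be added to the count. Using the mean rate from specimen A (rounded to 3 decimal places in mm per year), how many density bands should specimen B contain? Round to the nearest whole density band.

Specimen A: correcting the raw count gives 427 − 3 + 18 = 442 true density bands.
Specimen A: 442 density bands at 2 per year is 442 / 2 = 221 years.
A: 512.5 mm over 221 years gives 512.5 / 221 ≈ 2.319 mm/yr.
B spans 1070.9 / 2.319 = 461.79 years; at 2 density bands per year that is 461.79 × 2 ≈ 924 density bands.

924 density bands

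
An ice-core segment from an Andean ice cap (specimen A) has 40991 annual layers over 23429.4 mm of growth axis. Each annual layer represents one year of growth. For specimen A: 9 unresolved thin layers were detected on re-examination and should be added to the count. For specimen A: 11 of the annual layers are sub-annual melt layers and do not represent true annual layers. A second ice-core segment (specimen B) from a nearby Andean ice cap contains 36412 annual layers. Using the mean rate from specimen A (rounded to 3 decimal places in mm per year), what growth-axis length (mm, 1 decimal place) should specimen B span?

20827.7 mm

Specimen A: after corrections the count is 40991 − 11 + 9 = 40989 annual layers.
A: Extension rate ≈ 23429.4 / 40989 = 0.572 mm/year.
B's length ≈ 0.572 × 36412 = 20827.7 mm.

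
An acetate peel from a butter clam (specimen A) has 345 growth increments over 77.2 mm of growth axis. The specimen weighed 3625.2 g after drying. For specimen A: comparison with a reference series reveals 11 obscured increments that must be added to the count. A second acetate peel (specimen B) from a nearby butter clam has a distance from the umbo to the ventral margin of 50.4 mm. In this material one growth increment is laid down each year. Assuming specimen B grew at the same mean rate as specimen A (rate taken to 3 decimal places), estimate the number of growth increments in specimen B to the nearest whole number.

Specimen A: adjusted count: 345 + 11 = 356 growth increments.
A: 77.2 mm over 356 years gives 77.2 / 356 ≈ 0.217 mm per year.
For B, 50.4 / 0.217 = 232.26 years ≈ 232 growth increments.

232 growth increments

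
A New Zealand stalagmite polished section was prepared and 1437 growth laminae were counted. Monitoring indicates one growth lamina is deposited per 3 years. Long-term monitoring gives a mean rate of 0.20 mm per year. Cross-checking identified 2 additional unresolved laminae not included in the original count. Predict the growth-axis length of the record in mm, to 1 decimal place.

Adjusted count: 1437 + 2 = 1439 growth laminae.
At 3 years per growth lamina, 1439 × 3 = 4317 years.
Length ≈ 0.20 × 4317 = 863.4 mm.

863.4 mm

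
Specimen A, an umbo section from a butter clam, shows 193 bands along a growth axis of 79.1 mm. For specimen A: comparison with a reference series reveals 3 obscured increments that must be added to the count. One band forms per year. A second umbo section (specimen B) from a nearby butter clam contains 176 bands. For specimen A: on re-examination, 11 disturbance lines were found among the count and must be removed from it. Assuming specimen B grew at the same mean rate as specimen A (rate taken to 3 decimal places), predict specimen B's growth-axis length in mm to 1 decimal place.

75.3 mm

Specimen A: correcting the raw count gives 193 − 11 + 3 = 185 true bands.
A: Mean rate = 79.1 mm / 185 years ≈ 0.428 mm/year.
For B, 0.428 mm/year × 176 years = 75.3 mm.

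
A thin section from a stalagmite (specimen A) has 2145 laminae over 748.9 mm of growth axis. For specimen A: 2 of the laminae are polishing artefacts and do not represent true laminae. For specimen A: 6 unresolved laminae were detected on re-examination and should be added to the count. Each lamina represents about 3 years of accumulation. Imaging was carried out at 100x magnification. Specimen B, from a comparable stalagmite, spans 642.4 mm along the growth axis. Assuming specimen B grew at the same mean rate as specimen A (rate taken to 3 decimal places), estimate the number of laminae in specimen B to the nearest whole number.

1846 laminae

Specimen A: true lamina count = 2145 − 2 + 6 = 2149.
Specimen A: multiplying by 3 years per lamina: 2149 × 3 = 6447 years.
A: Mean rate = 748.9 mm / 6447 years ≈ 0.116 mm per year.
B spans 642.4 / 0.116 = 5537.93 years; at 3 years per lamina that is 5537.93 / 3 ≈ 1846 laminae.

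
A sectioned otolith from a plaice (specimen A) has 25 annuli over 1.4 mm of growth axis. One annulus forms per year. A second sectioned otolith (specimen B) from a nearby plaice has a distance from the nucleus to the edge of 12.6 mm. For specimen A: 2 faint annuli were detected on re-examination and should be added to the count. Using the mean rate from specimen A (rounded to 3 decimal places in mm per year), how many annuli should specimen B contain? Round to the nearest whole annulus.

242 annuli

Specimen A: correcting the raw count gives 25 + 2 = 27 true annuli.
A: Mean rate = 1.4 mm / 27 years ≈ 0.052 mm/yr.
For B, 12.6 / 0.052 = 242.31 years ≈ 242 annuli.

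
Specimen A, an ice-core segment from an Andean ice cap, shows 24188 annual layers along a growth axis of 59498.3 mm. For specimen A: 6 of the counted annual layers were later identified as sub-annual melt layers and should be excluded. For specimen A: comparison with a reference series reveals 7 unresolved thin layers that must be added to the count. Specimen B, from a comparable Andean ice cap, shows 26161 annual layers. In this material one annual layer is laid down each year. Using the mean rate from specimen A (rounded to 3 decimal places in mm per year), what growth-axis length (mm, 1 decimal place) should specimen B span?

Specimen A: correcting the raw count gives 24188 − 6 + 7 = 24189 true annual layers.
A: Mean rate = 59498.3 mm / 24189 years ≈ 2.460 mm/yr.
For B, 2.460 mm/year × 26161 years = 64356.1 mm.

64356.1 mm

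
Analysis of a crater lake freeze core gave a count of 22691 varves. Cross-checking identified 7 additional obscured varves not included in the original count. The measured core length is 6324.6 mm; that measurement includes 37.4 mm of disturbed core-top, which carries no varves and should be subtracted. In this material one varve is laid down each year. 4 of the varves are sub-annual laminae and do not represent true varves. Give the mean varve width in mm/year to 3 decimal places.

True varve count = 22691 − 4 + 7 = 22694.
Net length = 6324.6 − 37.4 = 6287.2 mm.
Extension rate ≈ 6287.2 / 22694 = 0.277 mm/year.

0.277 mm/year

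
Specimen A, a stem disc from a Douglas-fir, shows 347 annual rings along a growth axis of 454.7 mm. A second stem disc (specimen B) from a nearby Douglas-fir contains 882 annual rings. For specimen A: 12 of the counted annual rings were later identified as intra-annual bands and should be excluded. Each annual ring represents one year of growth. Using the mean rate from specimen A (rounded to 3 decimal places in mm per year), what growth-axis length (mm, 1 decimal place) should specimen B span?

1196.9 mm

Specimen A: after corrections the count is 347 − 12 = 335 annual rings.
A: Extension rate ≈ 454.7 / 335 = 1.357 mm/year.
Length of B = 1.357 × 882 = 1196.9 mm.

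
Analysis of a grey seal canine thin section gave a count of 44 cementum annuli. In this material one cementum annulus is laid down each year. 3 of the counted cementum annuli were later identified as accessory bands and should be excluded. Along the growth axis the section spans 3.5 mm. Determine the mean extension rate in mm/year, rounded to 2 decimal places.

0.09 mm/year

Correcting the raw count gives 44 − 3 = 41 true cementum annuli.
Extension rate ≈ 3.5 / 41 = 0.09 mm/year.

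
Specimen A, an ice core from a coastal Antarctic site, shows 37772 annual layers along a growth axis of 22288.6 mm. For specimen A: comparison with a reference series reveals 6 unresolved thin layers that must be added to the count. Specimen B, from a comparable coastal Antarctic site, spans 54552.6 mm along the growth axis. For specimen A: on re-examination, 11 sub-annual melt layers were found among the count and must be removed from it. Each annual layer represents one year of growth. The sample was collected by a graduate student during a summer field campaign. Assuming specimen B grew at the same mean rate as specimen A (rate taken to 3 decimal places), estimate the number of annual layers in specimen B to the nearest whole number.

92462 annual layers

Specimen A: true annual layer count = 37772 − 11 + 6 = 37767.
A: Mean rate = 22288.6 mm / 37767 years ≈ 0.590 mm/yr.
Specimen B: 54552.6 mm / 0.590 mm per year = 92462.03 years ≈ 92462 annual layers.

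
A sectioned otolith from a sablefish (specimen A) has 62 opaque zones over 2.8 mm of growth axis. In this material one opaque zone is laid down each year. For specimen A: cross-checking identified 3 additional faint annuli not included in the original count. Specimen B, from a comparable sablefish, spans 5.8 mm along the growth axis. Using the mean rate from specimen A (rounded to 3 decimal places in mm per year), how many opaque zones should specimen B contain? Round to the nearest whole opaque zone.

Specimen A: after corrections the count is 62 + 3 = 65 opaque zones.
A: Mean rate = 2.8 mm / 65 years ≈ 0.043 mm per year.
B spans 5.8 / 0.043 = 134.88 years ≈ 135 opaque zones.

135 opaque zones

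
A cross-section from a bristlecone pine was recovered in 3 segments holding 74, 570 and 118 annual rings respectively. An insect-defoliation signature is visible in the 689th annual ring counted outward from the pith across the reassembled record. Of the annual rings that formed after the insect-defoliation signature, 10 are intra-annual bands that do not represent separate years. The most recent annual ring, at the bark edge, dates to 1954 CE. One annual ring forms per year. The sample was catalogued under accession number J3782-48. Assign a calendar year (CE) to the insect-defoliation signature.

1891 CE

Total annual rings = 74 + 570 + 118 = 762.
The insect-defoliation signature sits at annual ring 689 from the pith, so 762 − 689 = 73 annual rings formed after it.
73 − 10 false = 63 true annual rings after the insect-defoliation signature.
1954 − 63 = 1891 CE.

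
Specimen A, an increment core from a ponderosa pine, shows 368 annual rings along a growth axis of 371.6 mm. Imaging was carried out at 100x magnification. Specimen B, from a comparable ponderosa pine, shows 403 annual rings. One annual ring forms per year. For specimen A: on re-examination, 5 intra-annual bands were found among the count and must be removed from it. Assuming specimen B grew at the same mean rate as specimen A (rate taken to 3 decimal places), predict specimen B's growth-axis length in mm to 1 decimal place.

412.7 mm

Specimen A: after corrections the count is 368 − 5 = 363 annual rings.
A: 371.6 mm over 363 years gives 371.6 / 363 ≈ 1.024 mm/year.
For B, 1.024 mm/year × 403 years = 412.7 mm.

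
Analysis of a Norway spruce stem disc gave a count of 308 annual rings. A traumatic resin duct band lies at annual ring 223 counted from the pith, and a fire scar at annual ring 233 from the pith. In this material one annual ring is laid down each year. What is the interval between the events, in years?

10 years

The two markers are separated by 233 − 223 = 10 annual rings.
That is 10 years at one annual ring per year.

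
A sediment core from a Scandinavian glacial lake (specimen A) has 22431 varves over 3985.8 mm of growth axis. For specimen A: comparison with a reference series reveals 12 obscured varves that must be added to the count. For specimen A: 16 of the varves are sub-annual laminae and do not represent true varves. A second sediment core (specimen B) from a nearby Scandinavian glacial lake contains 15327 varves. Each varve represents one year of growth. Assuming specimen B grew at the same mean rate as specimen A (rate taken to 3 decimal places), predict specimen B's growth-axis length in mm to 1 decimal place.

2728.2 mm

Specimen A: after corrections the count is 22431 − 16 + 12 = 22427 varves.
A: Mean rate = 3985.8 mm / 22427 years ≈ 0.178 mm/yr.
Length of B = 0.178 × 15327 = 2728.2 mm.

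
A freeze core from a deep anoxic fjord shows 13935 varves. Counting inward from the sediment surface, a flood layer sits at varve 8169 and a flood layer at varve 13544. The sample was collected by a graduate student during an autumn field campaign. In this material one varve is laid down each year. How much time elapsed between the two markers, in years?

5375 years

The two markers are separated by 13544 − 8169 = 5375 varves.
That is 5375 years at one varve per year.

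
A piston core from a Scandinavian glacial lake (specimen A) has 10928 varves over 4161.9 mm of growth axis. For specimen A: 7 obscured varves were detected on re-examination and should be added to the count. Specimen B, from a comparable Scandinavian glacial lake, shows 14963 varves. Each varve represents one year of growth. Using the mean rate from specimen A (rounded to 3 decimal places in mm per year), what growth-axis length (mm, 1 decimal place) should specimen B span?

5700.9 mm

Specimen A: correcting the raw count gives 10928 + 7 = 10935 true varves.
A: Extension rate ≈ 4161.9 / 10935 = 0.381 mm per year.
B's length ≈ 0.381 × 14963 = 5700.9 mm.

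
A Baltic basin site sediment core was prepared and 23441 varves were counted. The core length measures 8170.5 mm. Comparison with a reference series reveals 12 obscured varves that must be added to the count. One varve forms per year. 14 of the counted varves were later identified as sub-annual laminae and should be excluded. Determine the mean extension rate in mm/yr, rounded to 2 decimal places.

0.35 mm/yr

Adjusted count: 23441 − 14 + 12 = 23439 varves.
Extension rate ≈ 8170.5 / 23439 = 0.35 mm/yr.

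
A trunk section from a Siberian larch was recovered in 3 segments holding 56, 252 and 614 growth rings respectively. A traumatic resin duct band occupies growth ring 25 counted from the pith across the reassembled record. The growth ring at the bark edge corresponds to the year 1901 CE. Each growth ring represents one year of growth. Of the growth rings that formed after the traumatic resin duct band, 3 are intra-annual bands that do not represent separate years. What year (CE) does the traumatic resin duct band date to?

Total growth rings = 56 + 252 + 614 = 922.
922 − 25 = 897 growth rings lie beyond the traumatic resin duct band toward the bark edge.
897 − 3 false = 894 true growth rings after the traumatic resin duct band.
The growth ring at the bark edge is 1901 CE, so the traumatic resin duct band dates to 1901 − 894 = 1007 CE.

1007 CE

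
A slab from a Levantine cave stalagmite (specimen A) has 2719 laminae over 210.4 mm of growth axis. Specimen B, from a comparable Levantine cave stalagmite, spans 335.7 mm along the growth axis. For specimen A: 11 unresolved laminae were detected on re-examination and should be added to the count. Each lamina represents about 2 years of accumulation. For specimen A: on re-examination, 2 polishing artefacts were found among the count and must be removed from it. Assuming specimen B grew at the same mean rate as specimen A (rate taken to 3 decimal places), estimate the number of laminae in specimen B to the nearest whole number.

4304 laminae

Specimen A: true lamina count = 2719 − 2 + 11 = 2728.
Specimen A: multiplying by 2 years per lamina: 2728 × 2 = 5456 years.
A: Mean rate = 210.4 mm / 5456 years ≈ 0.039 mm/year.
Specimen B: 335.7 mm / 0.039 mm per year = 8607.69 years; at 2 years per lamina that is 8607.69 / 2 ≈ 4304 laminae.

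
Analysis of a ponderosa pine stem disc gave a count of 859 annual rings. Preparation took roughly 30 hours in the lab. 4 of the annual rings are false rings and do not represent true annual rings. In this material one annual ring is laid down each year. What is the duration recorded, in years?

After corrections the count is 859 − 4 = 855 annual rings.
One annual ring per year makes the duration 855 years.

855 years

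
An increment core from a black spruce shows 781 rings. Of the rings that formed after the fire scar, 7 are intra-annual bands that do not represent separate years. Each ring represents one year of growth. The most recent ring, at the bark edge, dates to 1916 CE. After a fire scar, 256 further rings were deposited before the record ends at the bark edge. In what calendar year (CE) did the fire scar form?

1667 CE

There are 256 rings younger than the fire scar.
256 − 7 false = 249 true rings after the fire scar.
Counting back 249 years from 1916 CE places the fire scar in 1916 − 249 = 1667 CE.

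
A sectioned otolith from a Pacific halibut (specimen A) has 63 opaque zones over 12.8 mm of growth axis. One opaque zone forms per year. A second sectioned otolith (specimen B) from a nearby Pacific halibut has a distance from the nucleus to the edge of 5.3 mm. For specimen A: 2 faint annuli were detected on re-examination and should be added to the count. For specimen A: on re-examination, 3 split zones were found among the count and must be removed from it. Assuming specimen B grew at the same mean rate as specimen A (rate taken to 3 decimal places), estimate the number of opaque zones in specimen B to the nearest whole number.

Specimen A: adjusted count: 63 − 3 + 2 = 62 opaque zones.
A: Extension rate ≈ 12.8 / 62 = 0.206 mm/yr.
Specimen B: 5.3 mm / 0.206 mm per year = 25.73 years ≈ 26 opaque zones.

26 opaque zones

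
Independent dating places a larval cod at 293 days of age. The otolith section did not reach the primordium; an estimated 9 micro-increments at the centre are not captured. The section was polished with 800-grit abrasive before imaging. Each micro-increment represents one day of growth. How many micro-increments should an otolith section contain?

284 micro-increments

One micro-increment per day gives 293 micro-increments over 293 days.
293 − 9 missed = 284 micro-increments expected in the prepared section.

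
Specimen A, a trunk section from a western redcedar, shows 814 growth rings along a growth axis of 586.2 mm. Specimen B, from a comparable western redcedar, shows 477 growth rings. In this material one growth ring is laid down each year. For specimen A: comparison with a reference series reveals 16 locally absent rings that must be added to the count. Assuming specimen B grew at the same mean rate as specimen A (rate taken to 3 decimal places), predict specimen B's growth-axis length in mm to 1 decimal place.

336.8 mm

Specimen A: true growth ring count = 814 + 16 = 830.
A: Mean rate = 586.2 mm / 830 years ≈ 0.706 mm/year.
For B, 0.706 mm/year × 477 years = 336.8 mm.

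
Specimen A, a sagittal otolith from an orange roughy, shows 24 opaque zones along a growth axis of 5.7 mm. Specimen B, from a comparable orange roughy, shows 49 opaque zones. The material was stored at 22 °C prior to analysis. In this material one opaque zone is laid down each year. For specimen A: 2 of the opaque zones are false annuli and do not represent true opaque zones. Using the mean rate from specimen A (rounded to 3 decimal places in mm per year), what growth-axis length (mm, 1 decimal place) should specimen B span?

Specimen A: correcting the raw count gives 24 − 2 = 22 true opaque zones.
A: 5.7 mm over 22 years gives 5.7 / 22 ≈ 0.259 mm/yr.
B's length ≈ 0.259 × 49 = 12.7 mm.

12.7 mm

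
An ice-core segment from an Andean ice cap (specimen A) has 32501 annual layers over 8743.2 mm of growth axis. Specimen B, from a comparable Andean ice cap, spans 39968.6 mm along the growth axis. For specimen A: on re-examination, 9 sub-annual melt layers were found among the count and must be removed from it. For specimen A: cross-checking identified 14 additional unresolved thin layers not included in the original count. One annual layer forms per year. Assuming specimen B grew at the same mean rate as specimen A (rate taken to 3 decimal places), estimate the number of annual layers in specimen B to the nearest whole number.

148582 annual layers

Specimen A: after corrections the count is 32501 − 9 + 14 = 32506 annual layers.
A: 8743.2 mm over 32506 years gives 8743.2 / 32506 ≈ 0.269 mm per year.
B spans 39968.6 / 0.269 = 148582.16 years ≈ 148582 annual layers.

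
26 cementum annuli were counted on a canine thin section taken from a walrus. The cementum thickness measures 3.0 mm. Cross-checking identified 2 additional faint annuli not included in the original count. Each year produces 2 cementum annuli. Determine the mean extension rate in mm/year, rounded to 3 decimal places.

0.214 mm/year

Correcting the raw count gives 26 + 2 = 28 true cementum annuli.
28 cementum annuli at 2 per year is 28 / 2 = 14 years.
Mean rate = 3.0 mm / 14 years ≈ 0.214 mm/year.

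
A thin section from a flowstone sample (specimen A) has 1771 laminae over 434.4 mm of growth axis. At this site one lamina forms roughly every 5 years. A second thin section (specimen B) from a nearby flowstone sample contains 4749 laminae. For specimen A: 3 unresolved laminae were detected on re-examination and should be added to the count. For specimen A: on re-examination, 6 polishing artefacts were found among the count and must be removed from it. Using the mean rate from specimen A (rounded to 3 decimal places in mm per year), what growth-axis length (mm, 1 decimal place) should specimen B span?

Specimen A: correcting the raw count gives 1771 − 6 + 3 = 1768 true laminae.
Specimen A: 1768 laminae at 5 years each span 1768 × 5 = 8840 years.
A: Extension rate ≈ 434.4 / 8840 = 0.049 mm per year.
Specimen B: multiplying by 5 years per lamina: 4749 × 5 = 23745 years. Length of B = 0.049 × 23745 = 1163.5 mm.

1163.5 mm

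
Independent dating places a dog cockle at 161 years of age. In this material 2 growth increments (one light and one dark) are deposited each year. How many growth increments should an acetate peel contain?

322 growth increments

Expected growth increments: 161 × 2 = 322.
So 322 growth increments should be present.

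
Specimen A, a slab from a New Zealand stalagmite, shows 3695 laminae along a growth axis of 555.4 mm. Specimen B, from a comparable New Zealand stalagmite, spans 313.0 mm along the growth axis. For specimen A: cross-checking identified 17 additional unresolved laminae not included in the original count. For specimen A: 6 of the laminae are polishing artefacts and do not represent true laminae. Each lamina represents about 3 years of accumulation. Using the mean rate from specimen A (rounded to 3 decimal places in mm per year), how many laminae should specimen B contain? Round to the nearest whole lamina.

2087 laminae

Specimen A: true lamina count = 3695 − 6 + 17 = 3706.
Specimen A: at 3 years per lamina, 3706 × 3 = 11118 years.
A: Mean rate = 555.4 mm / 11118 years ≈ 0.050 mm/yr.
For B, 313.0 / 0.050 = 6260.00 years; at 3 years per lamina that is 6260.00 / 3 ≈ 2087 laminae.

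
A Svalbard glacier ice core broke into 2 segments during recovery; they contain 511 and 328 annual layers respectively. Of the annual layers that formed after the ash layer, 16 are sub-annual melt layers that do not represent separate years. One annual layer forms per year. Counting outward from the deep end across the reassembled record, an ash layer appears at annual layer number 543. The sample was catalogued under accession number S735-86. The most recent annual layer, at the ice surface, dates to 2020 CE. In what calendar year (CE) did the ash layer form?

1740 CE

Total annual layers = 511 + 328 = 839.
839 − 543 = 296 annual layers lie beyond the ash layer toward the ice surface.
Excluding 16 false annual layers: 296 − 16 = 280.
2020 − 280 = 1740 CE.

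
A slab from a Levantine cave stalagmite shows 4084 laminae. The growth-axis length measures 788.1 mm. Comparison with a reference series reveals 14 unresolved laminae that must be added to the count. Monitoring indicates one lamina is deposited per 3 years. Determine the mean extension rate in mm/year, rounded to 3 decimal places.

0.064 mm/year

True lamina count = 4084 + 14 = 4098.
Multiplying by 3 years per lamina: 4098 × 3 = 12294 years.
Mean rate = 788.1 mm / 12294 years ≈ 0.064 mm/year.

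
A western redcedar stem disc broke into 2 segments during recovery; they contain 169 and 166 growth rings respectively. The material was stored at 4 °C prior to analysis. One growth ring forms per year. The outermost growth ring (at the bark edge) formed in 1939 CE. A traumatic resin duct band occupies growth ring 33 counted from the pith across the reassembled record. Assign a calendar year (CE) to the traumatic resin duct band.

1637 CE

Total growth rings = 169 + 166 = 335.
Between growth ring 33 and the bark edge there are 335 − 33 = 302 growth rings.
The growth ring at the bark edge is 1939 CE, so the traumatic resin duct band dates to 1939 − 302 = 1637 CE.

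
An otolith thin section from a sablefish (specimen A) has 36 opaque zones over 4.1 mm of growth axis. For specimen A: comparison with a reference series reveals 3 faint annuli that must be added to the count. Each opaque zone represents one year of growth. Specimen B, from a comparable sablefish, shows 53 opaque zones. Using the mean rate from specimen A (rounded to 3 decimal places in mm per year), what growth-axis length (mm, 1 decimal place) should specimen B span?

Specimen A: correcting the raw count gives 36 + 3 = 39 true opaque zones.
A: Extension rate ≈ 4.1 / 39 = 0.105 mm/year.
B's length ≈ 0.105 × 53 = 5.6 mm.

5.6 mm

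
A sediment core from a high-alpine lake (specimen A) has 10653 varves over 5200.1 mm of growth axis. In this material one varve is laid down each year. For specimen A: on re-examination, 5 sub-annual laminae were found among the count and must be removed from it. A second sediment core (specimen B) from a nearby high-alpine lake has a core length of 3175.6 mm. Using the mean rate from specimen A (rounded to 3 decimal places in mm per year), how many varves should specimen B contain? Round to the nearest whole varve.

6507 varves

Specimen A: correcting the raw count gives 10653 − 5 = 10648 true varves.
A: Mean rate = 5200.1 mm / 10648 years ≈ 0.488 mm/yr.
Specimen B: 3175.6 mm / 0.488 mm per year = 6507.38 years ≈ 6507 varves.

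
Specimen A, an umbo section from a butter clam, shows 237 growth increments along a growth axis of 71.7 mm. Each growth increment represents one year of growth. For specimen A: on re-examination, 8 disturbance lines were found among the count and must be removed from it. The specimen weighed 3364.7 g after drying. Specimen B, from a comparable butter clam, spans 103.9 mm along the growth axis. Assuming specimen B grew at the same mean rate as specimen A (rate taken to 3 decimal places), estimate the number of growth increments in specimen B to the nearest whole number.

332 growth increments

Specimen A: correcting the raw count gives 237 − 8 = 229 true growth increments.
A: 71.7 mm over 229 years gives 71.7 / 229 ≈ 0.313 mm per year.
Specimen B: 103.9 mm / 0.313 mm per year = 331.95 years ≈ 332 growth increments.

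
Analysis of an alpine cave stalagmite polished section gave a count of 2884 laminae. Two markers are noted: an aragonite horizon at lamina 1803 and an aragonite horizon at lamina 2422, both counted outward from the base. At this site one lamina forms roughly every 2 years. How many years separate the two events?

1238 years

2422 − 1803 = 619 laminae lie between the two events.
619 laminae at 2 years each span 619 × 2 = 1238 years.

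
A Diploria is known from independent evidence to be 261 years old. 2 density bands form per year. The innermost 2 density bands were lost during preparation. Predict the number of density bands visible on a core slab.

520 density bands

261 years at 2 density bands per year gives 261 × 2 = 522 density bands.
522 − 2 missed = 520 density bands expected in the prepared section.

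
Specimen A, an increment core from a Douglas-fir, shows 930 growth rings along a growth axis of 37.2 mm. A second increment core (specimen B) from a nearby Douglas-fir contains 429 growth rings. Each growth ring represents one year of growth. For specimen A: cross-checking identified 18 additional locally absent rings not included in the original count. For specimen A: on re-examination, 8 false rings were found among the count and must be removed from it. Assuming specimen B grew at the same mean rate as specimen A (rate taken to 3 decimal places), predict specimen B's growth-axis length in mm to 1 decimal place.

Specimen A: adjusted count: 930 − 8 + 18 = 940 growth rings.
A: 37.2 mm over 940 years gives 37.2 / 940 ≈ 0.040 mm per year.
Length of B = 0.040 × 429 = 17.2 mm.

17.2 mm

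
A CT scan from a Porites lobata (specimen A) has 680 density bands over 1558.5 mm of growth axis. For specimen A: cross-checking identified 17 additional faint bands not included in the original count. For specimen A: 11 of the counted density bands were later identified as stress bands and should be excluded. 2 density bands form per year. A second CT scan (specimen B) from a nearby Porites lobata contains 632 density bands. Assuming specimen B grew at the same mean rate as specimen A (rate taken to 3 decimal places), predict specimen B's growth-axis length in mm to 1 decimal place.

1435.9 mm

Specimen A: correcting the raw count gives 680 − 11 + 17 = 686 true density bands.
Specimen A: 686 density bands at 2 per year is 686 / 2 = 343 years.
A: 1558.5 mm over 343 years gives 1558.5 / 343 ≈ 4.544 mm/yr.
Specimen B: with 2 density bands per year, 632 / 2 = 316 years. B's length ≈ 4.544 × 316 = 1435.9 mm.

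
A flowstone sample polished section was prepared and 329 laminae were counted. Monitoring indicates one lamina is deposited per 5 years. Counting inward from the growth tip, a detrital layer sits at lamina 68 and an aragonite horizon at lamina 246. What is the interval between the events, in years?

The two markers are separated by 246 − 68 = 178 laminae.
178 laminae at 5 years each span 178 × 5 = 890 years.

890 yr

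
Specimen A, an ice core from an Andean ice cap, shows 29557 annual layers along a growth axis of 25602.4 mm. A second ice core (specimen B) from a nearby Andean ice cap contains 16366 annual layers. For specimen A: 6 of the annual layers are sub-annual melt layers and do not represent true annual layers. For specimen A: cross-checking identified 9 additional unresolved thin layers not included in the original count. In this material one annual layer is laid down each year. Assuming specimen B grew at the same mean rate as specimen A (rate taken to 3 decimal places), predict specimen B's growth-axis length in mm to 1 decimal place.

14173.0 mm

Specimen A: true annual layer count = 29557 − 6 + 9 = 29560.
A: 25602.4 mm over 29560 years gives 25602.4 / 29560 ≈ 0.866 mm/yr.
For B, 0.866 mm/year × 16366 years = 14173.0 mm.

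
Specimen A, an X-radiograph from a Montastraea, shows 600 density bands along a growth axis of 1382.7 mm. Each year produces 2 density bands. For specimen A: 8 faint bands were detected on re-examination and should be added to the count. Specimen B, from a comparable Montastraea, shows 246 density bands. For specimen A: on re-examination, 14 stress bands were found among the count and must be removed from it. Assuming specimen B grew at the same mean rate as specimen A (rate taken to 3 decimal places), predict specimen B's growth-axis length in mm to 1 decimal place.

Specimen A: after corrections the count is 600 − 14 + 8 = 594 density bands.
Specimen A: 594 density bands at 2 per year is 594 / 2 = 297 years.
A: Extension rate ≈ 1382.7 / 297 = 4.656 mm/yr.
Specimen B: dividing by 2 density bands per year: 246 / 2 = 123 years. Length of B = 4.656 × 123 = 572.7 mm.

572.7 mm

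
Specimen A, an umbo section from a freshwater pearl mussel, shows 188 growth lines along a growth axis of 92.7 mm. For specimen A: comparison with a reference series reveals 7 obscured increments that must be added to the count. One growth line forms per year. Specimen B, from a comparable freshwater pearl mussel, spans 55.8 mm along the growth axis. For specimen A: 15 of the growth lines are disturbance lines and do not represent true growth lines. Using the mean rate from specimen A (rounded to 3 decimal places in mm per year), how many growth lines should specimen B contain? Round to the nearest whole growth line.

108 growth lines

Specimen A: adjusted count: 188 − 15 + 7 = 180 growth lines.
A: Mean rate = 92.7 mm / 180 years ≈ 0.515 mm per year.
B spans 55.8 / 0.515 = 108.35 years ≈ 108 growth lines.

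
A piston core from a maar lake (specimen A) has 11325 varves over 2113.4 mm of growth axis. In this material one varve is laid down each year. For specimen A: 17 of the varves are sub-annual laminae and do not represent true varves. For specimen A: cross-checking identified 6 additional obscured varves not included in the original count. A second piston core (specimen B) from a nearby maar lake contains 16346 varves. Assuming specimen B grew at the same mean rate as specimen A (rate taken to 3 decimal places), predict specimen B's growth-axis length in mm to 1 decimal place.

3056.7 mm

Specimen A: after corrections the count is 11325 − 17 + 6 = 11314 varves.
A: 2113.4 mm over 11314 years gives 2113.4 / 11314 ≈ 0.187 mm/year.
For B, 0.187 mm/year × 16346 years = 3056.7 mm.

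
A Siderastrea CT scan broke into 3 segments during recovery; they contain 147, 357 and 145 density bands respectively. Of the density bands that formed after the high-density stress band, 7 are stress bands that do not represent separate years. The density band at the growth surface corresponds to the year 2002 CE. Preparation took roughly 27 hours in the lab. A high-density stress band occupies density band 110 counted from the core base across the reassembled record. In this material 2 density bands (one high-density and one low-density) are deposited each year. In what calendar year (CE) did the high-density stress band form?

Total density bands = 147 + 357 + 145 = 649.
The high-density stress band sits at density band 110 from the core base, so 649 − 110 = 539 density bands formed after it.
539 − 7 false = 532 true density bands after the high-density stress band.
With 2 density bands per year, 532 / 2 = 266 years.
2002 − 266 = 1736 CE.

1736 CE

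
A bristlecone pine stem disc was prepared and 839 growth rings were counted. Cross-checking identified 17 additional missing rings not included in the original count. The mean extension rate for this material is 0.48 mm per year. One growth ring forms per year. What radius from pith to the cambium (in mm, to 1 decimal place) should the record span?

410.9 mm

Adjusted count: 839 + 17 = 856 growth rings.
856 years at 0.48 mm/year gives 0.48 × 856 = 410.9 mm.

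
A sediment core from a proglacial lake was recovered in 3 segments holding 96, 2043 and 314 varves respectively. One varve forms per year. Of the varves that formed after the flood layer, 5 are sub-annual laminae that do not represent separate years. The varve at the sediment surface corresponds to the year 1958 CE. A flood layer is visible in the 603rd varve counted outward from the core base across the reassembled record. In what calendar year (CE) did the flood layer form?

Total varves = 96 + 2043 + 314 = 2453.
Between varve 603 and the sediment surface there are 2453 − 603 = 1850 varves.
1850 − 5 false = 1845 true varves after the flood layer.
The varve at the sediment surface is 1958 CE, so the flood layer dates to 1958 − 1845 = 113 CE.

113 CE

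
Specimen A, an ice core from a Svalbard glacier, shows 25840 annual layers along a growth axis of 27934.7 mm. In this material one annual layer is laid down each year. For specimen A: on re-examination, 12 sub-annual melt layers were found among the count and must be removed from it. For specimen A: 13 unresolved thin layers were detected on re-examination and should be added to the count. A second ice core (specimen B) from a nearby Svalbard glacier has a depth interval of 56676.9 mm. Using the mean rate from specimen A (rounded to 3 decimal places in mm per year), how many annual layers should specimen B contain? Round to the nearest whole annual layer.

Specimen A: adjusted count: 25840 − 12 + 13 = 25841 annual layers.
A: 27934.7 mm over 25841 years gives 27934.7 / 25841 ≈ 1.081 mm/year.
For B, 56676.9 / 1.081 = 52430.06 years ≈ 52430 annual layers.

52430 annual layers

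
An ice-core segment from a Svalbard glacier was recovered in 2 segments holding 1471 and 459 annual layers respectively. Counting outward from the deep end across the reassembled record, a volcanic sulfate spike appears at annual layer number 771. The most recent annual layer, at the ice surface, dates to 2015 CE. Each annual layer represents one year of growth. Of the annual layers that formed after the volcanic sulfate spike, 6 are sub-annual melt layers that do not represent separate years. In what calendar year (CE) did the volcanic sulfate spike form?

862 CE

Total annual layers = 1471 + 459 = 1930.
1930 − 771 = 1159 annual layers lie beyond the volcanic sulfate spike toward the ice surface.
1159 − 6 false = 1153 true annual layers after the volcanic sulfate spike.
2015 − 1153 = 862 CE.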